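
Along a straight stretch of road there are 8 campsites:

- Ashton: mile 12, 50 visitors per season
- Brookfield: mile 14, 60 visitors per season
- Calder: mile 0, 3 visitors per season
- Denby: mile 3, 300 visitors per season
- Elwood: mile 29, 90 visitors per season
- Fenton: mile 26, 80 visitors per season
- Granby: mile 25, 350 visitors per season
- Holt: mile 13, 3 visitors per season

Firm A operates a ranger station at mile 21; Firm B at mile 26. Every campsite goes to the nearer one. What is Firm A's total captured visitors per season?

416

The indifferent point is the midpoint (21+26)/2 = 23.5; campsites left of it (closer to Firm A at 21) go to Firm A, those right go to Firm B.
  Calder at 0 (w=3) → Firm A
  Denby at 3 (w=300) → Firm A
  Ashton at 12 (w=50) → Firm A
  Holt at 13 (w=3) → Firm A
  Brookfield at 14 (w=60) → Firm A
  Granby at 25 (w=350) → Firm B
  Fenton at 26 (w=80) → Firm B
  Elwood at 29 (w=90) → Firm B
Firm A captures 416; Firm B captures 520.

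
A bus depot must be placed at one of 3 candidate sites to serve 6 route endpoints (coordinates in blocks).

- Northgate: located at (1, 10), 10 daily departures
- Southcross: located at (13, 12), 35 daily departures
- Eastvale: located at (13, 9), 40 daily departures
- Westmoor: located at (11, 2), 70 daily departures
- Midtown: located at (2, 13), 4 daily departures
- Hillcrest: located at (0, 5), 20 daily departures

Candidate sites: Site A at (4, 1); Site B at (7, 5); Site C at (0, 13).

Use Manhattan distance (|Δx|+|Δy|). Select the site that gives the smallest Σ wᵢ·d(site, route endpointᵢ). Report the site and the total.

Site B, total 1647 blocks

Total weighted distance at each candidate:
  Site A (4, 1): total = 2276
  Site B (7, 5): total = 1647
  Site C (0, 13): total = 2918
Minimum is at Site B with total 1647 blocks.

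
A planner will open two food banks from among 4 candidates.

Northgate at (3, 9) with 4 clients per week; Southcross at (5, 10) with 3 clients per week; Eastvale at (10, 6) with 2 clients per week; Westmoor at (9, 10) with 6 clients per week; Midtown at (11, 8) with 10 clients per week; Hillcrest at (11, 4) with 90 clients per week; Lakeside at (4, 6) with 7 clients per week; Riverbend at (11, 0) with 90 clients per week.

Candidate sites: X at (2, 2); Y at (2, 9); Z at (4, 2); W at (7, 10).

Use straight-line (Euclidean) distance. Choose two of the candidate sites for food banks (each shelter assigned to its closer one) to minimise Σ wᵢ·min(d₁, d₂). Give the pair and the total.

{Z, W}, total 1421.4

Evaluate every pair (each demand assigned to the nearer of the two):
  {Z, W}: total = 1421.4
  {Y, Z}: total = 1496.5
  {X, Z}: total = 1554.1
  {X, W}: total = 1599.3
  {Y, W}: total = 1720.3
  {X, Y}: total = 1848.3
Best pair: {Z, W} with total 1421.4.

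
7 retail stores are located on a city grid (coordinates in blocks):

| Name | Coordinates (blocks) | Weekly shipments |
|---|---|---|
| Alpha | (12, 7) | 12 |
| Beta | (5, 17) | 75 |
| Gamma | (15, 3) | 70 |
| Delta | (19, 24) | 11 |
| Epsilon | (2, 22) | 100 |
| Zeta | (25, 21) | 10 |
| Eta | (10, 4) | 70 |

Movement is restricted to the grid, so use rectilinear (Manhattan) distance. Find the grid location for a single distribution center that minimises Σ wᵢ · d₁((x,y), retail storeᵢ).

Manhattan distance separates: Σwᵢ(|x−xᵢ|+|y−yᵢ|) = Σwᵢ|x−xᵢ| + Σwᵢ|y−yᵢ|, so x and y are optimised independently as 1-D weighted medians.
Total weight W = 348; half = 174.
x-coordinate, sorted with cumulative weight:
  x=2 (Epsilon, w=100) cum 100
  x=5 (Beta, w=75) cum 175  ← median
  x=10 (Eta, w=70) cum 245
  x=12 (Alpha, w=12) cum 257
  x=15 (Gamma, w=70) cum 327
  x=19 (Delta, w=11) cum 338
  x=25 (Zeta, w=10) cum 348
⇒ x* = 5
y-coordinate, sorted with cumulative weight:
  y=3 (Gamma, w=70) cum 70
  y=4 (Eta, w=70) cum 140
  y=7 (Alpha, w=12) cum 152
  y=17 (Beta, w=75) cum 227  ← median
  y=21 (Zeta, w=10) cum 237
  y=22 (Epsilon, w=100) cum 337
  y=24 (Delta, w=11) cum 348
⇒ y* = 17

(5, 17)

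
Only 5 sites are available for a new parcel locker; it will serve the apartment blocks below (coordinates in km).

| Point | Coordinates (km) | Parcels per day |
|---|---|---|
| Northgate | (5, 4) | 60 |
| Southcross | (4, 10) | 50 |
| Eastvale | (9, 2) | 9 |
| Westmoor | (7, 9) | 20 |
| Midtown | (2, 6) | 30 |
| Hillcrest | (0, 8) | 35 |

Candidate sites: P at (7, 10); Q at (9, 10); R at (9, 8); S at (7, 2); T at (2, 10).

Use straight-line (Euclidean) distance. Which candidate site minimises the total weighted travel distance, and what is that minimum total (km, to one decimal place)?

Total weighted distance at each candidate:
  P (7, 10): total = 1070.6
  Q (9, 10): total = 1363.9
  R (9, 8): total = 1240.8
  S (7, 2): total = 1269.7
  T (2, 10): total = 919.1
Minimum is at T with total 919.1 km.

T, total 919.1 km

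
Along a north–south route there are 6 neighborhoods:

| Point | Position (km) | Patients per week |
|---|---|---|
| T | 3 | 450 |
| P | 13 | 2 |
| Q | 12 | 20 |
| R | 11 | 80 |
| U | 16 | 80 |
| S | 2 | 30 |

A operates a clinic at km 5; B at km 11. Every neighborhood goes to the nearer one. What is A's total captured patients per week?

The indifferent point is the midpoint (5+11)/2 = 8; neighborhoods left of it (closer to A at 5) go to A, those right go to B.
  S at 2 (w=30) → A
  T at 3 (w=450) → A
  R at 11 (w=80) → B
  Q at 12 (w=20) → B
  P at 13 (w=2) → B
  U at 16 (w=80) → B
A captures 480; B captures 182.

480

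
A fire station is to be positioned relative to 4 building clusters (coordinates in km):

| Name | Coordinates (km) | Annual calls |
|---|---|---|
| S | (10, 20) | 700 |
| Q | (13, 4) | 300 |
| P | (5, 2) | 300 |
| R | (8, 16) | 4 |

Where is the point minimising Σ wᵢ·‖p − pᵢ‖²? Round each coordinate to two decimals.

The minimiser of Σwᵢ‖p−pᵢ‖² is the weighted centroid p* = (Σwᵢpᵢ)/(Σwᵢ).
Σwᵢ = 1304.
Σwᵢxᵢ = 700·10 + 300·13 + 300·5 + 4·8 = 12432.
Σwᵢyᵢ = 700·20 + 300·4 + 300·2 + 4·16 = 15864.
x* = 12432/1304 = 9.53, y* = 15864/1304 = 12.17.

(9.53, 12.17)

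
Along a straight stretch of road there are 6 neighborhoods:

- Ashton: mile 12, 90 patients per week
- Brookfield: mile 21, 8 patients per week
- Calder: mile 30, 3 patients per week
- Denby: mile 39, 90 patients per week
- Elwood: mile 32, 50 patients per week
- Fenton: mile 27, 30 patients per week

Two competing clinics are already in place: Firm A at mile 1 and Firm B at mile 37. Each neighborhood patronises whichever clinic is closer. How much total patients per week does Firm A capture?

90

The indifferent point is the midpoint (1+37)/2 = 19; neighborhoods left of it (closer to Firm A at 1) go to Firm A, those right go to Firm B.
  Ashton at 12 (w=90) → Firm A
  Brookfield at 21 (w=8) → Firm B
  Fenton at 27 (w=30) → Firm B
  Calder at 30 (w=3) → Firm B
  Elwood at 32 (w=50) → Firm B
  Denby at 39 (w=90) → Firm B
Firm A captures 90; Firm B captures 181.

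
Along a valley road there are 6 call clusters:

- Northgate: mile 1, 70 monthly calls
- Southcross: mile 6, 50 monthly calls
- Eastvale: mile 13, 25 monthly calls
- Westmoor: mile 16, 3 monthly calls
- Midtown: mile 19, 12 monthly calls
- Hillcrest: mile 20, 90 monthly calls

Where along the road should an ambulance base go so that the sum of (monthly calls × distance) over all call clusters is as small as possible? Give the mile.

x = 13

For a sum of weighted absolute distances on a line, the optimum is the weighted median (not the mean). Total weight W = 250; half-weight = 125.
Sort by position and accumulate weight:
  mile 1 (Northgate, w=70) → cum 70
  mile 6 (Southcross, w=50) → cum 120
  mile 13 (Eastvale, w=25) → cum 145  ≥ 125 → median here
  mile 16 (Westmoor, w=3) → cum 148
  mile 19 (Midtown, w=12) → cum 160
  mile 20 (Hillcrest, w=90) → cum 250
Optimal location: mile 13.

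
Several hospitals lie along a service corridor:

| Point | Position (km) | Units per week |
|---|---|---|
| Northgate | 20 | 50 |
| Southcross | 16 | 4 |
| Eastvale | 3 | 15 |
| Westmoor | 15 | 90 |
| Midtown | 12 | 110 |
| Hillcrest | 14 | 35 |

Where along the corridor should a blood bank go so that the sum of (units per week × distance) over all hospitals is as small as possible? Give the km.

x = 14

For a sum of weighted absolute distances on a line, the optimum is the weighted median (not the mean). Total weight W = 304; half-weight = 152.
Sort by position and accumulate weight:
  km 3 (Eastvale, w=15) → cum 15
  km 12 (Midtown, w=110) → cum 125
  km 14 (Hillcrest, w=35) → cum 160  ≥ 152 → median here
  km 15 (Westmoor, w=90) → cum 250
  km 16 (Southcross, w=4) → cum 254
  km 20 (Northgate, w=50) → cum 304
Optimal location: km 14.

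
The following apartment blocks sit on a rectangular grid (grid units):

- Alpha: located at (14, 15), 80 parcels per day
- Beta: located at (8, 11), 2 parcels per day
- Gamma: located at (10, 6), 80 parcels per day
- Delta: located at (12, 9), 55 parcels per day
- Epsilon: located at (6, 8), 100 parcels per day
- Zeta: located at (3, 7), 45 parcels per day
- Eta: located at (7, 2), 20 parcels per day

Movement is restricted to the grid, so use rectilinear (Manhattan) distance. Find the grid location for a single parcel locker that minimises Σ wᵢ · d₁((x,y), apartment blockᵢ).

(10, 8)

Manhattan distance separates: Σwᵢ(|x−xᵢ|+|y−yᵢ|) = Σwᵢ|x−xᵢ| + Σwᵢ|y−yᵢ|, so x and y are optimised independently as 1-D weighted medians.
Total weight W = 382; half = 191.
x-coordinate, sorted with cumulative weight:
  x=3 (Zeta, w=45) cum 45
  x=6 (Epsilon, w=100) cum 145
  x=7 (Eta, w=20) cum 165
  x=8 (Beta, w=2) cum 167
  x=10 (Gamma, w=80) cum 247  ← median
  x=12 (Delta, w=55) cum 302
  x=14 (Alpha, w=80) cum 382
⇒ x* = 10
y-coordinate, sorted with cumulative weight:
  y=2 (Eta, w=20) cum 20
  y=6 (Gamma, w=80) cum 100
  y=7 (Zeta, w=45) cum 145
  y=8 (Epsilon, w=100) cum 245  ← median
  y=9 (Delta, w=55) cum 300
  y=11 (Beta, w=2) cum 302
  y=15 (Alpha, w=80) cum 382
⇒ y* = 8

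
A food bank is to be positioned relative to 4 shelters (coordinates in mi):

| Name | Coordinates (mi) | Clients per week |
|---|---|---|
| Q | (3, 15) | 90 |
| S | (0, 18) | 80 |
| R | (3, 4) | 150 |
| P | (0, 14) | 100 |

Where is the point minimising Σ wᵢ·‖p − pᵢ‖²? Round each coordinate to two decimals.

The minimiser of Σwᵢ‖p−pᵢ‖² is the weighted centroid p* = (Σwᵢpᵢ)/(Σwᵢ).
Σwᵢ = 420.
Σwᵢxᵢ = 90·3 + 80·0 + 150·3 + 100·0 = 720.
Σwᵢyᵢ = 90·15 + 80·18 + 150·4 + 100·14 = 4790.
x* = 720/420 = 1.71, y* = 4790/420 = 11.40.

(1.71, 11.40)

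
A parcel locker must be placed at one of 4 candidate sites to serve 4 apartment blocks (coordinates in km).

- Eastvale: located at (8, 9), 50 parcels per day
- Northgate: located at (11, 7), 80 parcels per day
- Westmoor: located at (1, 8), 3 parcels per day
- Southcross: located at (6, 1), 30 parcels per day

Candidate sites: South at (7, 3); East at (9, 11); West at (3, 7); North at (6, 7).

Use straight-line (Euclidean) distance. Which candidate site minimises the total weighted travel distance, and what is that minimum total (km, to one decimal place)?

Total weighted distance at each candidate:
  South (7, 3): total = 847.2
  East (9, 11): total = 808.4
  West (3, 7): total = 1117.2
  North (6, 7): total = 736.7
Minimum is at North with total 736.7 km.

North, total 736.7 km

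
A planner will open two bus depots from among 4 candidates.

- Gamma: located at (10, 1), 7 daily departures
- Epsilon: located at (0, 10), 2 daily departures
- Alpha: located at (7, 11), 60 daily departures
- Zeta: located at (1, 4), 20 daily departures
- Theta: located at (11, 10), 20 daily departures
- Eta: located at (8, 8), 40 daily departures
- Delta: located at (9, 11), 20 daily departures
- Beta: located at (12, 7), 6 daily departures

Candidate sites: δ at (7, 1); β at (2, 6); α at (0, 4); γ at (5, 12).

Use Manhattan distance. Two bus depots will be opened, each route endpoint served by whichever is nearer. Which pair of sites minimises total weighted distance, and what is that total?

{α, γ}, total 915

Evaluate every pair (each demand assigned to the nearer of the two):
  {α, γ}: total = 915
  {β, γ}: total = 949
  {δ, γ}: total = 1001
  {δ, α}: total = 1539
  {δ, β}: total = 1579
  {β, α}: total = 1609
Best pair: {α, γ} with total 915.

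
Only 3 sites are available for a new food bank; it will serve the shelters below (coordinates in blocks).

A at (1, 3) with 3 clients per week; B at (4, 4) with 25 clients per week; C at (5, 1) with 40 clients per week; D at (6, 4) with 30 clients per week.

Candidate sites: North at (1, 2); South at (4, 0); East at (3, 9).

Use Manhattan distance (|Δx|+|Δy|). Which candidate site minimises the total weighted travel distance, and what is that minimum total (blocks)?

South, total 378 blocks

Total weighted distance at each candidate:
  North (1, 2): total = 538
  South (4, 0): total = 378
  East (3, 9): total = 814
Minimum is at South with total 378 blocks.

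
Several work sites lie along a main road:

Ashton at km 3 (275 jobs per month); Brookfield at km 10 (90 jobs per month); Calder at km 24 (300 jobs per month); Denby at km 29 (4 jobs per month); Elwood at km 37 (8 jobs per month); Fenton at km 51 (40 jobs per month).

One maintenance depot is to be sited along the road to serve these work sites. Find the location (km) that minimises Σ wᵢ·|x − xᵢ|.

For a sum of weighted absolute distances on a line, the optimum is the weighted median (not the mean). Total weight W = 717; half-weight = 358.5.
Sort by position and accumulate weight:
  km 3 (Ashton, w=275) → cum 275
  km 10 (Brookfield, w=90) → cum 365  ≥ 358.5 → median here
  km 24 (Calder, w=300) → cum 665
  km 29 (Denby, w=4) → cum 669
  km 37 (Elwood, w=8) → cum 677
  km 51 (Fenton, w=40) → cum 717
Optimal location: km 10.

x = 10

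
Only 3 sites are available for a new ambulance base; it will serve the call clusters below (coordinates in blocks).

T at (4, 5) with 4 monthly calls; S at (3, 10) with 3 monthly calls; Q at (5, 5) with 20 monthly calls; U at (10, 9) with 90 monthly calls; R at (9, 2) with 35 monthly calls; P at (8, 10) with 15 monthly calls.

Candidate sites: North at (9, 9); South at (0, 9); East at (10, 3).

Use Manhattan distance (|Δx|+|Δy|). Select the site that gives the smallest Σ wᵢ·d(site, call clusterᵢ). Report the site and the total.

Total weighted distance at each candidate:
  North (9, 9): total = 582
  South (0, 9): total = 1819
  East (10, 3): total = 959
Minimum is at North with total 582 blocks.

North, total 582 blocks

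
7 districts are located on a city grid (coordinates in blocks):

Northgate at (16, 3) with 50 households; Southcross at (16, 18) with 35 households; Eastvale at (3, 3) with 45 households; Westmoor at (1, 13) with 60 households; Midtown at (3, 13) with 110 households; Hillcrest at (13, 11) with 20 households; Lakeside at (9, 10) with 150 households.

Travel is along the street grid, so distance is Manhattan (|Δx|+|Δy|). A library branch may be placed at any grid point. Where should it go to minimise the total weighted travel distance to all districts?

(9, 10)

Manhattan distance separates: Σwᵢ(|x−xᵢ|+|y−yᵢ|) = Σwᵢ|x−xᵢ| + Σwᵢ|y−yᵢ|, so x and y are optimised independently as 1-D weighted medians.
Total weight W = 470; half = 235.
x-coordinate, sorted with cumulative weight:
  x=1 (Westmoor, w=60) cum 60
  x=3 (Eastvale, w=45) cum 105
  x=3 (Midtown, w=110) cum 215
  x=9 (Lakeside, w=150) cum 365  ← median
  x=13 (Hillcrest, w=20) cum 385
  x=16 (Northgate, w=50) cum 435
  x=16 (Southcross, w=35) cum 470
⇒ x* = 9
y-coordinate, sorted with cumulative weight:
  y=3 (Northgate, w=50) cum 50
  y=3 (Eastvale, w=45) cum 95
  y=10 (Lakeside, w=150) cum 245  ← median
  y=11 (Hillcrest, w=20) cum 265
  y=13 (Westmoor, w=60) cum 325
  y=13 (Midtown, w=110) cum 435
  y=18 (Southcross, w=35) cum 470
⇒ y* = 10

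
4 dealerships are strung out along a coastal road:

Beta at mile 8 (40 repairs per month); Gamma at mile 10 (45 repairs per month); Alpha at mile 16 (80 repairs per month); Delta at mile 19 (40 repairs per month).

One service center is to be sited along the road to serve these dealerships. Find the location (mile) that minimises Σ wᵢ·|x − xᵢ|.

For a sum of weighted absolute distances on a line, the optimum is the weighted median (not the mean). Total weight W = 205; half-weight = 102.5.
Sort by position and accumulate weight:
  mile 8 (Beta, w=40) → cum 40
  mile 10 (Gamma, w=45) → cum 85
  mile 16 (Alpha, w=80) → cum 165  ≥ 102.5 → median here
  mile 19 (Delta, w=40) → cum 205
Optimal location: mile 16.

x = 16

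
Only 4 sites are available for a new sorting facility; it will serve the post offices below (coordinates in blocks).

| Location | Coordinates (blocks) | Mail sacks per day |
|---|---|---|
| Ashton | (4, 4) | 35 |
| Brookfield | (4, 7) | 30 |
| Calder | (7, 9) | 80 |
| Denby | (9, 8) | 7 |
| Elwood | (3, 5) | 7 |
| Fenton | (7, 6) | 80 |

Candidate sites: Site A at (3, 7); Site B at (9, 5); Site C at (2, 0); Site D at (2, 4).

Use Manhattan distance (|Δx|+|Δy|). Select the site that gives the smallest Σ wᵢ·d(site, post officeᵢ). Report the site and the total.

Site A, total 1113 blocks

Total weighted distance at each candidate:
  Site A (3, 7): total = 1113
  Site B (9, 5): total = 1203
  Site C (2, 0): total = 2627
  Site D (2, 4): total = 1671
Minimum is at Site A with total 1113 blocks.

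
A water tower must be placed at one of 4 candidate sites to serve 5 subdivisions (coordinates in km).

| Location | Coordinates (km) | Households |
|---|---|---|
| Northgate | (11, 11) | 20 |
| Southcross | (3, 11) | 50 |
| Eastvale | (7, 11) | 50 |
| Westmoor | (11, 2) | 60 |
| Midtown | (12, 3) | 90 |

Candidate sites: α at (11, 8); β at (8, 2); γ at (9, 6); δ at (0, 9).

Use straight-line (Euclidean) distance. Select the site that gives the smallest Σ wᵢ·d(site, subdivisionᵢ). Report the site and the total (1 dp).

γ, total 1417.6 km

Total weighted distance at each candidate:
  α (11, 8): total = 1556.1
  β (8, 2): total = 1708.4
  γ (9, 6): total = 1417.6
  δ (0, 9): total = 2757.7
Minimum is at γ with total 1417.6 km.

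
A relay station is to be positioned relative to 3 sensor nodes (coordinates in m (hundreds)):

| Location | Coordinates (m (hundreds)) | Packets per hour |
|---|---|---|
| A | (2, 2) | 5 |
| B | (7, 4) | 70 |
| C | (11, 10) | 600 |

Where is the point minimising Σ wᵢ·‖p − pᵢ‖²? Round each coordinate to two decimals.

The minimiser of Σwᵢ‖p−pᵢ‖² is the weighted centroid p* = (Σwᵢpᵢ)/(Σwᵢ).
Σwᵢ = 675.
Σwᵢxᵢ = 5·2 + 70·7 + 600·11 = 7100.
Σwᵢyᵢ = 5·2 + 70·4 + 600·10 = 6290.
x* = 7100/675 = 10.52, y* = 6290/675 = 9.32.

(10.52, 9.32)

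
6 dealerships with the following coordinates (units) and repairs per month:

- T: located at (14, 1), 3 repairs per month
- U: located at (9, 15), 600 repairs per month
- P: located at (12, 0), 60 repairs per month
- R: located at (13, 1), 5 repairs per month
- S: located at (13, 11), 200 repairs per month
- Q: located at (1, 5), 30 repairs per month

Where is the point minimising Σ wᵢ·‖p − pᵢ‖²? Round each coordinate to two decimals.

The minimiser of Σwᵢ‖p−pᵢ‖² is the weighted centroid p* = (Σwᵢpᵢ)/(Σwᵢ).
Σwᵢ = 898.
Σwᵢxᵢ = 3·14 + 600·9 + 60·12 + 5·13 + 200·13 + 30·1 = 8857.
Σwᵢyᵢ = 3·1 + 600·15 + 60·0 + 5·1 + 200·11 + 30·5 = 11358.
x* = 8857/898 = 9.86, y* = 11358/898 = 12.65.

(9.86, 12.65)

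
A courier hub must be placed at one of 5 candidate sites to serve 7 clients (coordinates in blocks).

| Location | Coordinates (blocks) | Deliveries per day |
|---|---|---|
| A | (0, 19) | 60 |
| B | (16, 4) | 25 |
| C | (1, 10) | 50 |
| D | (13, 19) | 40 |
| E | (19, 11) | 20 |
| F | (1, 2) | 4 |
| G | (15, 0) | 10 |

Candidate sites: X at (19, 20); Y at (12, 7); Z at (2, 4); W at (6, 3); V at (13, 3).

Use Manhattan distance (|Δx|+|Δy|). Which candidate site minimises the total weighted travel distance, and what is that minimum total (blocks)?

Y, total 3219 blocks

Total weighted distance at each candidate:
  X (19, 20): total = 3919
  Y (12, 7): total = 3219
  Z (2, 4): total = 3422
  W (6, 3): total = 3679
  V (13, 3): total = 3812
Minimum is at Y with total 3219 blocks.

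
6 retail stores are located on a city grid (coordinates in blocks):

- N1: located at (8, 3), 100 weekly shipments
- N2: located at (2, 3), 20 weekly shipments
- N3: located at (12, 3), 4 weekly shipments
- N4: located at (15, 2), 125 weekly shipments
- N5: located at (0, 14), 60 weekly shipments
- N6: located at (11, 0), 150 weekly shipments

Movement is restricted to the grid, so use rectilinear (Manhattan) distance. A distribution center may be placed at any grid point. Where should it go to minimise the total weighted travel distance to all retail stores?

(11, 2)

Manhattan distance separates: Σwᵢ(|x−xᵢ|+|y−yᵢ|) = Σwᵢ|x−xᵢ| + Σwᵢ|y−yᵢ|, so x and y are optimised independently as 1-D weighted medians.
Total weight W = 459; half = 229.5.
x-coordinate, sorted with cumulative weight:
  x=0 (N5, w=60) cum 60
  x=2 (N2, w=20) cum 80
  x=8 (N1, w=100) cum 180
  x=11 (N6, w=150) cum 330  ← median
  x=12 (N3, w=4) cum 334
  x=15 (N4, w=125) cum 459
⇒ x* = 11
y-coordinate, sorted with cumulative weight:
  y=0 (N6, w=150) cum 150
  y=2 (N4, w=125) cum 275  ← median
  y=3 (N1, w=100) cum 375
  y=3 (N2, w=20) cum 395
  y=3 (N3, w=4) cum 399
  y=14 (N5, w=60) cum 459
⇒ y* = 2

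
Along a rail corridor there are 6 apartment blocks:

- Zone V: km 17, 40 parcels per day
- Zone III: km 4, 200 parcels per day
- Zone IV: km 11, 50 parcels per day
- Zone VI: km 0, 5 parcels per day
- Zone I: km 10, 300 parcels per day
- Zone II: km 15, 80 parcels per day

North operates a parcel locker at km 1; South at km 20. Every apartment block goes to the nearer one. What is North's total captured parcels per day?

505

The indifferent point is the midpoint (1+20)/2 = 10.5; apartment blocks left of it (closer to North at 1) go to North, those right go to South.
  Zone VI at 0 (w=5) → North
  Zone III at 4 (w=200) → North
  Zone I at 10 (w=300) → North
  Zone IV at 11 (w=50) → South
  Zone II at 15 (w=80) → South
  Zone V at 17 (w=40) → South
North captures 505; South captures 170.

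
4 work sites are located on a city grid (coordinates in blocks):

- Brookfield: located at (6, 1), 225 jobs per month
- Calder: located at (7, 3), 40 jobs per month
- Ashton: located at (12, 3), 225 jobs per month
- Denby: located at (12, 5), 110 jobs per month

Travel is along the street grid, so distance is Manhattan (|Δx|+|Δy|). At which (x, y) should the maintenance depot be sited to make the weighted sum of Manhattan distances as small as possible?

(12, 3)

Manhattan distance separates: Σwᵢ(|x−xᵢ|+|y−yᵢ|) = Σwᵢ|x−xᵢ| + Σwᵢ|y−yᵢ|, so x and y are optimised independently as 1-D weighted medians.
Total weight W = 600; half = 300.
x-coordinate, sorted with cumulative weight:
  x=6 (Brookfield, w=225) cum 225
  x=7 (Calder, w=40) cum 265
  x=12 (Ashton, w=225) cum 490  ← median
  x=12 (Denby, w=110) cum 600
⇒ x* = 12
y-coordinate, sorted with cumulative weight:
  y=1 (Brookfield, w=225) cum 225
  y=3 (Calder, w=40) cum 265
  y=3 (Ashton, w=225) cum 490  ← median
  y=5 (Denby, w=110) cum 600
⇒ y* = 3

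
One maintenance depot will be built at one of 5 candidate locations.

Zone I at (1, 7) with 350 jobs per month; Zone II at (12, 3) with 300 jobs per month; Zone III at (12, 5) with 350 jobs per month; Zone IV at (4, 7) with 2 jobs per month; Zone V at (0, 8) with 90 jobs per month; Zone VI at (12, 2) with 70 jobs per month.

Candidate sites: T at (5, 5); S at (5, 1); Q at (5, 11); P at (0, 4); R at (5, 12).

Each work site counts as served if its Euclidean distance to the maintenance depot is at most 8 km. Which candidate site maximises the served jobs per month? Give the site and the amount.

T, covering 1162

Coverage radius r = 8 km; a point is covered iff (Δx)²+(Δy)² ≤ 8² = 64.
  T (5, 5): covers {Zone I, Zone II, Zone III, Zone IV, Zone V, Zone VI} → 1162
  S (5, 1): covers {Zone I, Zone II, Zone IV, Zone VI} → 722
  Q (5, 11): covers {Zone I, Zone IV, Zone V} → 442
  P (0, 4): covers {Zone I, Zone IV, Zone V} → 442
  R (5, 12): covers {Zone I, Zone IV, Zone V} → 442
Maximum coverage at T: 1162 jobs per month.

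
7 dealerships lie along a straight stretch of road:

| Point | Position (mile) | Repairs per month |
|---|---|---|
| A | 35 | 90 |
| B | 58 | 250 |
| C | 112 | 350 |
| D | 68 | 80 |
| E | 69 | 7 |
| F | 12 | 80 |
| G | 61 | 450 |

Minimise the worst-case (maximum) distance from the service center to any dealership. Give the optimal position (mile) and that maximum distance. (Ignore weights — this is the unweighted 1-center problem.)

location 62, max distance 50

The 1-center on a line is the midpoint of the two extreme points: leftmost at 12, rightmost at 112.
Optimal location = (12 + 112)/2 = 62; maximum distance = (112 − 12)/2 = 50.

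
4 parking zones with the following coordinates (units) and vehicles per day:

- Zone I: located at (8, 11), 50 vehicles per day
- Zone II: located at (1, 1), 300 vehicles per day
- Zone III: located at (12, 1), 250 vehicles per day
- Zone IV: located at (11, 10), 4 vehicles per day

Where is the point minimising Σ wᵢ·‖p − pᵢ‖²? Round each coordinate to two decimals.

(6.20, 1.89)

The minimiser of Σwᵢ‖p−pᵢ‖² is the weighted centroid p* = (Σwᵢpᵢ)/(Σwᵢ).
Σwᵢ = 604.
Σwᵢxᵢ = 50·8 + 300·1 + 250·12 + 4·11 = 3744.
Σwᵢyᵢ = 50·11 + 300·1 + 250·1 + 4·10 = 1140.
x* = 3744/604 = 6.20, y* = 1140/604 = 1.89.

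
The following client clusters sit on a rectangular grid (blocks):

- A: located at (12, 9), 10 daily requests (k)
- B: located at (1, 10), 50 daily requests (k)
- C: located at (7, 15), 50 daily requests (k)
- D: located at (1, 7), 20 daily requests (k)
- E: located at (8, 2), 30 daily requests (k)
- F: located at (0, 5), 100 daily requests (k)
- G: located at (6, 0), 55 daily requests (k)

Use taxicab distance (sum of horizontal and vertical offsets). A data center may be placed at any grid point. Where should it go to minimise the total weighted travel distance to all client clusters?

Manhattan distance separates: Σwᵢ(|x−xᵢ|+|y−yᵢ|) = Σwᵢ|x−xᵢ| + Σwᵢ|y−yᵢ|, so x and y are optimised independently as 1-D weighted medians.
Total weight W = 315; half = 157.5.
x-coordinate, sorted with cumulative weight:
  x=0 (F, w=100) cum 100
  x=1 (B, w=50) cum 150
  x=1 (D, w=20) cum 170  ← median
  x=6 (G, w=55) cum 225
  x=7 (C, w=50) cum 275
  x=8 (E, w=30) cum 305
  x=12 (A, w=10) cum 315
⇒ x* = 1
y-coordinate, sorted with cumulative weight:
  y=0 (G, w=55) cum 55
  y=2 (E, w=30) cum 85
  y=5 (F, w=100) cum 185  ← median
  y=7 (D, w=20) cum 205
  y=9 (A, w=10) cum 215
  y=10 (B, w=50) cum 265
  y=15 (C, w=50) cum 315
⇒ y* = 5

(1, 5)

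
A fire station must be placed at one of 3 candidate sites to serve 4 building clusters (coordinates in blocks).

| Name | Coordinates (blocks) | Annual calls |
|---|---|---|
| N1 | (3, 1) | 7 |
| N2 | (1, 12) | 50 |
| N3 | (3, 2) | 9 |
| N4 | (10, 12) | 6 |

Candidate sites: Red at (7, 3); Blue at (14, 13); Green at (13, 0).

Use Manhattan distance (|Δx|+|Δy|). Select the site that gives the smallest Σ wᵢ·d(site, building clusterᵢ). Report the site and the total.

Red, total 909 blocks

Total weighted distance at each candidate:
  Red (7, 3): total = 909
  Blue (14, 13): total = 1089
  Green (13, 0): total = 1475
Minimum is at Red with total 909 blocks.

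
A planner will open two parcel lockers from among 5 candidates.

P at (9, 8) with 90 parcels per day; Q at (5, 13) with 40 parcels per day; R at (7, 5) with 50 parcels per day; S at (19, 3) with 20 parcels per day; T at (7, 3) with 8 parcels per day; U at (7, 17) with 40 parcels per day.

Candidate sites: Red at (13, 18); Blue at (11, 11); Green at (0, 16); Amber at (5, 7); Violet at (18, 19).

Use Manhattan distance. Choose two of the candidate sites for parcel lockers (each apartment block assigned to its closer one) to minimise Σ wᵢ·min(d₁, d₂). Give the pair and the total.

Evaluate every pair (each demand assigned to the nearer of the two):
  {Red, Amber}: total = 1578
  {Green, Amber}: total = 1618
  {Blue, Amber}: total = 1658
  {Amber, Violet}: total = 1758
  {Red, Blue}: total = 1966
  {Blue, Green}: total = 2006
  {Blue, Violet}: total = 2086
  {Red, Green}: total = 3340
  {Red, Violet}: total = 3518
  {Green, Violet}: total = 3570
Best pair: {Red, Amber} with total 1578.

{Red, Amber}, total 1578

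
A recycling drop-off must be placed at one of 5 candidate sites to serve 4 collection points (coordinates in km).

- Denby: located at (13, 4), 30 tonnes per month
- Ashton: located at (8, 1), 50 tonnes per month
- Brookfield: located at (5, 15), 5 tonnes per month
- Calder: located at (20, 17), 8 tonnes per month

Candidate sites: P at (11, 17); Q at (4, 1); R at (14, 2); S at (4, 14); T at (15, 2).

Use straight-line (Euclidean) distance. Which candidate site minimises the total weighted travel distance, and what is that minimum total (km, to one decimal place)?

Total weighted distance at each candidate:
  P (11, 17): total = 1312.2
  Q (4, 1): total = 735.8
  R (14, 2): total = 579.5
  S (4, 14): total = 1221.0
  T (15, 2): total = 646.9
Minimum is at R with total 579.5 km.

R, total 579.5 km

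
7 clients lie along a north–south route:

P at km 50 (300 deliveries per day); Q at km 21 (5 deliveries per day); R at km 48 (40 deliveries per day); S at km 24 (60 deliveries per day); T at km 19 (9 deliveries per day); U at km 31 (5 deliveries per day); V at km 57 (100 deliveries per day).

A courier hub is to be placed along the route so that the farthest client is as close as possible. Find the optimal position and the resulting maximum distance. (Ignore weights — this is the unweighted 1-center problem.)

location 38, max distance 19

The 1-center on a line is the midpoint of the two extreme points: leftmost at 19, rightmost at 57.
Optimal location = (19 + 57)/2 = 38; maximum distance = (57 − 19)/2 = 19.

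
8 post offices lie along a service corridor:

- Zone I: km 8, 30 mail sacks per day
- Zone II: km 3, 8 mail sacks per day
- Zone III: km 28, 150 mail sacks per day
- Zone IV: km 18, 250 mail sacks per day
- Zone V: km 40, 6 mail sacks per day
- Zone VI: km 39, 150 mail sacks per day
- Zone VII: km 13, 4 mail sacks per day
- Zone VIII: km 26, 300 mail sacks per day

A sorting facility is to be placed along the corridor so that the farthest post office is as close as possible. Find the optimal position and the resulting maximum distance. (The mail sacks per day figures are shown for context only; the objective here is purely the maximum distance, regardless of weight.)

location 21.5, max distance 18.5

The 1-center on a line is the midpoint of the two extreme points: leftmost at 3, rightmost at 40.
Optimal location = (3 + 40)/2 = 21.5; maximum distance = (40 − 3)/2 = 18.5.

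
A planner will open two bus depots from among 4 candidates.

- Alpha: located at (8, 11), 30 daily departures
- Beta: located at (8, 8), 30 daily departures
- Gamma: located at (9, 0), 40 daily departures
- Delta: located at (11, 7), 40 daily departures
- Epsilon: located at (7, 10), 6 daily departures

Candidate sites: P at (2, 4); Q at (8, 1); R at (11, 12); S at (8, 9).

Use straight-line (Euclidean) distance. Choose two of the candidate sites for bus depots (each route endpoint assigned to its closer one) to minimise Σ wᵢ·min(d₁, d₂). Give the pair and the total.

{Q, S}, total 299.3

Evaluate every pair (each demand assigned to the nearer of the two):
  {Q, S}: total = 299.3
  {Q, R}: total = 528.3
  {P, S}: total = 565.2
  {R, S}: total = 604.9
  {P, R}: total = 794.2
  {P, Q}: total = 858.3
Best pair: {Q, S} with total 299.3.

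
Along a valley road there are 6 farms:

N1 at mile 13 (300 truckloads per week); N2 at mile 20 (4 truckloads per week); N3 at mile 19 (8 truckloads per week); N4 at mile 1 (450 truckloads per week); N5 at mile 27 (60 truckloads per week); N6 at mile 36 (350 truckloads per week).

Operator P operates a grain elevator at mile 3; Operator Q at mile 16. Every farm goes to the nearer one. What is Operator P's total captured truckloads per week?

The indifferent point is the midpoint (3+16)/2 = 9.5; farms left of it (closer to Operator P at 3) go to Operator P, those right go to Operator Q.
  N4 at 1 (w=450) → Operator P
  N1 at 13 (w=300) → Operator Q
  N3 at 19 (w=8) → Operator Q
  N2 at 20 (w=4) → Operator Q
  N5 at 27 (w=60) → Operator Q
  N6 at 36 (w=350) → Operator Q
Operator P captures 450; Operator Q captures 722.

450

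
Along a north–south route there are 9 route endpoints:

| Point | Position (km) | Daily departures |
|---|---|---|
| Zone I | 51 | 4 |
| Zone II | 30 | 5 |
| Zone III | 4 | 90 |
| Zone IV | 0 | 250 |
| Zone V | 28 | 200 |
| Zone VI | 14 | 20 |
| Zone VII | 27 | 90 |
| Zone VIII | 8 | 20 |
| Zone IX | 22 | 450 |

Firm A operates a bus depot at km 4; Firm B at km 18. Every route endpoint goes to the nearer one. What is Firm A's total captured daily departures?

The indifferent point is the midpoint (4+18)/2 = 11; route endpoints left of it (closer to Firm A at 4) go to Firm A, those right go to Firm B.
  Zone IV at 0 (w=250) → Firm A
  Zone III at 4 (w=90) → Firm A
  Zone VIII at 8 (w=20) → Firm A
  Zone VI at 14 (w=20) → Firm B
  Zone IX at 22 (w=450) → Firm B
  Zone VII at 27 (w=90) → Firm B
  Zone V at 28 (w=200) → Firm B
  Zone II at 30 (w=5) → Firm B
  Zone I at 51 (w=4) → Firm B
Firm A captures 360; Firm B captures 769.

360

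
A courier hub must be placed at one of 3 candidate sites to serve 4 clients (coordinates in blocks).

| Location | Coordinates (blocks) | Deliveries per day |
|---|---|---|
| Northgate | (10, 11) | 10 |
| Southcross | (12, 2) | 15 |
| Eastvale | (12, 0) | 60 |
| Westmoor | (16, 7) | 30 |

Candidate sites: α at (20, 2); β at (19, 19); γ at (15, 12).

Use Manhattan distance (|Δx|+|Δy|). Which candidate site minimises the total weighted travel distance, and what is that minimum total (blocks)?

α, total 1180 blocks

Total weighted distance at each candidate:
  α (20, 2): total = 1180
  β (19, 19): total = 2540
  γ (15, 12): total = 1335
Minimum is at α with total 1180 blocks.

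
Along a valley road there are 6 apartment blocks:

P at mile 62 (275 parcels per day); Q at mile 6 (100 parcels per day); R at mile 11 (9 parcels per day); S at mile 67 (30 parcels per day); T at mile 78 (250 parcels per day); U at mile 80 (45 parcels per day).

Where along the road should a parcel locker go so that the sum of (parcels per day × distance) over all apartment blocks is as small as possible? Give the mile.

For a sum of weighted absolute distances on a line, the optimum is the weighted median (not the mean). Total weight W = 709; half-weight = 354.5.
Sort by position and accumulate weight:
  mile 6 (Q, w=100) → cum 100
  mile 11 (R, w=9) → cum 109
  mile 62 (P, w=275) → cum 384  ≥ 354.5 → median here
  mile 67 (S, w=30) → cum 414
  mile 78 (T, w=250) → cum 664
  mile 80 (U, w=45) → cum 709
Optimal location: mile 62.

x = 62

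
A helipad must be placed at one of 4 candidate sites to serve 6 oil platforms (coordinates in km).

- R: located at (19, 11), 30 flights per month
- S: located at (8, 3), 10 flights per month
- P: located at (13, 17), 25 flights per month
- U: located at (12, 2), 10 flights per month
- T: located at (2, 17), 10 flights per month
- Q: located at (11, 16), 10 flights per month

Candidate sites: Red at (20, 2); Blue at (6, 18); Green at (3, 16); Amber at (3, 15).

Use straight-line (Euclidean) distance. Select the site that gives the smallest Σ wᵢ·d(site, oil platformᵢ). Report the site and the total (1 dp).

Blue, total 1037.0 km

Total weighted distance at each candidate:
  Red (20, 2): total = 1286.6
  Blue (6, 18): total = 1037.0
  Green (3, 16): total = 1154.0
  Amber (3, 15): total = 1140.8
Minimum is at Blue with total 1037.0 km.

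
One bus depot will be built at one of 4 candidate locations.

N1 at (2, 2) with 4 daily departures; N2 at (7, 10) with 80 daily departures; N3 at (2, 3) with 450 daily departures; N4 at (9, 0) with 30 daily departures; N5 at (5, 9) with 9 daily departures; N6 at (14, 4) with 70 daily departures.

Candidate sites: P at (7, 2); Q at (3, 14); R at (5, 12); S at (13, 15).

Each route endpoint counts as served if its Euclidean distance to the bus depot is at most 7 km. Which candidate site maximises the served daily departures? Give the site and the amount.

P, covering 484

Coverage radius r = 7 km; a point is covered iff (Δx)²+(Δy)² ≤ 7² = 49.
  P (7, 2): covers {N1, N3, N4} → 484
  Q (3, 14): covers {N2, N5} → 89
  R (5, 12): covers {N2, N5} → 89
  S (13, 15): covers {none} → 0
Maximum coverage at P: 484 daily departures.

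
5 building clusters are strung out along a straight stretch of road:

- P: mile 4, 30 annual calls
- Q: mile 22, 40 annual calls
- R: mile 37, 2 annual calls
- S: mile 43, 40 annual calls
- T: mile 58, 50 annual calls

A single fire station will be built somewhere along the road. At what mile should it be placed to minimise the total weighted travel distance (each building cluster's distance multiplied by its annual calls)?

x = 43

For a sum of weighted absolute distances on a line, the optimum is the weighted median (not the mean). Total weight W = 162; half-weight = 81.
Sort by position and accumulate weight:
  mile 4 (P, w=30) → cum 30
  mile 22 (Q, w=40) → cum 70
  mile 37 (R, w=2) → cum 72
  mile 43 (S, w=40) → cum 112  ≥ 81 → median here
  mile 58 (T, w=50) → cum 162
Optimal location: mile 43.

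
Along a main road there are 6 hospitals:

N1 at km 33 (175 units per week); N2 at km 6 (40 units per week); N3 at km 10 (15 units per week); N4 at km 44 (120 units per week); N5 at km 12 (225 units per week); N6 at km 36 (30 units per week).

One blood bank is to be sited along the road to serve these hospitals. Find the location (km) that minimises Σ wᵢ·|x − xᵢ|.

x = 33

For a sum of weighted absolute distances on a line, the optimum is the weighted median (not the mean). Total weight W = 605; half-weight = 302.5.
Sort by position and accumulate weight:
  km 6 (N2, w=40) → cum 40
  km 10 (N3, w=15) → cum 55
  km 12 (N5, w=225) → cum 280
  km 33 (N1, w=175) → cum 455  ≥ 302.5 → median here
  km 36 (N6, w=30) → cum 485
  km 44 (N4, w=120) → cum 605
Optimal location: km 33.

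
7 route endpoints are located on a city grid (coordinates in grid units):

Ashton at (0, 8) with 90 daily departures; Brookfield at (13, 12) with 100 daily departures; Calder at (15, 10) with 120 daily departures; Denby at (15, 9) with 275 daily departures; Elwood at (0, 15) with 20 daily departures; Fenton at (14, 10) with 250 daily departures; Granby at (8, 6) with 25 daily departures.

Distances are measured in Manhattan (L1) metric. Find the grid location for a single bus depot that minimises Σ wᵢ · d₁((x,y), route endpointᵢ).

Manhattan distance separates: Σwᵢ(|x−xᵢ|+|y−yᵢ|) = Σwᵢ|x−xᵢ| + Σwᵢ|y−yᵢ|, so x and y are optimised independently as 1-D weighted medians.
Total weight W = 880; half = 440.
x-coordinate, sorted with cumulative weight:
  x=0 (Ashton, w=90) cum 90
  x=0 (Elwood, w=20) cum 110
  x=8 (Granby, w=25) cum 135
  x=13 (Brookfield, w=100) cum 235
  x=14 (Fenton, w=250) cum 485  ← median
  x=15 (Calder, w=120) cum 605
  x=15 (Denby, w=275) cum 880
⇒ x* = 14
y-coordinate, sorted with cumulative weight:
  y=6 (Granby, w=25) cum 25
  y=8 (Ashton, w=90) cum 115
  y=9 (Denby, w=275) cum 390
  y=10 (Calder, w=120) cum 510  ← median
  y=10 (Fenton, w=250) cum 760
  y=12 (Brookfield, w=100) cum 860
  y=15 (Elwood, w=20) cum 880
⇒ y* = 10

(14, 10)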